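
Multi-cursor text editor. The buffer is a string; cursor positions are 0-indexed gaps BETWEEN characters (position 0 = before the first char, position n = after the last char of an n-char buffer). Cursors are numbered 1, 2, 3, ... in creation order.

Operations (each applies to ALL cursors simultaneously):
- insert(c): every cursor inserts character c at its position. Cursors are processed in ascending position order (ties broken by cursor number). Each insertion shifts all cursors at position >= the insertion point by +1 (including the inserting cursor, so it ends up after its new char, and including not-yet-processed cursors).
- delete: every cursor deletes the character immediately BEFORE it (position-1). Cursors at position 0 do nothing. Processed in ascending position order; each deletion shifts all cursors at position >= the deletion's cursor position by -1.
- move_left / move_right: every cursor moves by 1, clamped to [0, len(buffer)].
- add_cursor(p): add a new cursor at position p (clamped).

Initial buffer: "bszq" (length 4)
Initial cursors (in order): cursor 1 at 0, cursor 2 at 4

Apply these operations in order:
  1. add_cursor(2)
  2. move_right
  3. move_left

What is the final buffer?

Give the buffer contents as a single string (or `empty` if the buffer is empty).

After op 1 (add_cursor(2)): buffer="bszq" (len 4), cursors c1@0 c3@2 c2@4, authorship ....
After op 2 (move_right): buffer="bszq" (len 4), cursors c1@1 c3@3 c2@4, authorship ....
After op 3 (move_left): buffer="bszq" (len 4), cursors c1@0 c3@2 c2@3, authorship ....

Answer: bszq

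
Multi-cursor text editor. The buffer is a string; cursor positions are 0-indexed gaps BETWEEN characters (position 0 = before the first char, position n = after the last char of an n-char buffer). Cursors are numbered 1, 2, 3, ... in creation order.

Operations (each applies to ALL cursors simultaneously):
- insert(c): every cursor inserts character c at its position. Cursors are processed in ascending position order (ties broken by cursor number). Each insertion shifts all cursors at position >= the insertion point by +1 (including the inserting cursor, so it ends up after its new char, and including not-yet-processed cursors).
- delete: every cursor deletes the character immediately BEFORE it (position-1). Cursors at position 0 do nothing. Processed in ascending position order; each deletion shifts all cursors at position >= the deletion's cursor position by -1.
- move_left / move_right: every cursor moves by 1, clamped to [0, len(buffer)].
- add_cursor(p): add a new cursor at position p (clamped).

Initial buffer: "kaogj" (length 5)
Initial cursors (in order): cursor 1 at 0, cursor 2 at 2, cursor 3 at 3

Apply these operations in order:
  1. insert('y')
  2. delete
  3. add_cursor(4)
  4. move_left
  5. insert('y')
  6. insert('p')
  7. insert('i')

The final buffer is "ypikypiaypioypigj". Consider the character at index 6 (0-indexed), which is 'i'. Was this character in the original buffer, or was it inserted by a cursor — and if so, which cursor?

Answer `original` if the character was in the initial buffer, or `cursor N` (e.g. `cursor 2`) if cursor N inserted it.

Answer: cursor 2

Derivation:
After op 1 (insert('y')): buffer="ykayoygj" (len 8), cursors c1@1 c2@4 c3@6, authorship 1..2.3..
After op 2 (delete): buffer="kaogj" (len 5), cursors c1@0 c2@2 c3@3, authorship .....
After op 3 (add_cursor(4)): buffer="kaogj" (len 5), cursors c1@0 c2@2 c3@3 c4@4, authorship .....
After op 4 (move_left): buffer="kaogj" (len 5), cursors c1@0 c2@1 c3@2 c4@3, authorship .....
After op 5 (insert('y')): buffer="ykyayoygj" (len 9), cursors c1@1 c2@3 c3@5 c4@7, authorship 1.2.3.4..
After op 6 (insert('p')): buffer="ypkypaypoypgj" (len 13), cursors c1@2 c2@5 c3@8 c4@11, authorship 11.22.33.44..
After op 7 (insert('i')): buffer="ypikypiaypioypigj" (len 17), cursors c1@3 c2@7 c3@11 c4@15, authorship 111.222.333.444..
Authorship (.=original, N=cursor N): 1 1 1 . 2 2 2 . 3 3 3 . 4 4 4 . .
Index 6: author = 2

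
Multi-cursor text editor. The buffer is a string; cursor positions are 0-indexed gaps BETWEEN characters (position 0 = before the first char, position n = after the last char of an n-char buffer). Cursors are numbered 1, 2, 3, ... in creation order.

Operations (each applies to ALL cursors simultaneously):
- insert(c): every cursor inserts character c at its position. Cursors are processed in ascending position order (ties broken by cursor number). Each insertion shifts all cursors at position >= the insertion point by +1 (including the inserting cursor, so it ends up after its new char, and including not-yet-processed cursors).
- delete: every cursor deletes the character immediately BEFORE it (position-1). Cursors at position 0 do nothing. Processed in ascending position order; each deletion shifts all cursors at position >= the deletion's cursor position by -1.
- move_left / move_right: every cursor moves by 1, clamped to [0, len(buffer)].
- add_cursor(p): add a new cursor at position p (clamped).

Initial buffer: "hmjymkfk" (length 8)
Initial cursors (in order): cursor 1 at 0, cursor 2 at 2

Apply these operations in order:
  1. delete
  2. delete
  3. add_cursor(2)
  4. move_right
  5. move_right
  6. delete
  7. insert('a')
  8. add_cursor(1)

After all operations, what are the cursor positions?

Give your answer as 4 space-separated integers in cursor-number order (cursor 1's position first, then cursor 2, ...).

After op 1 (delete): buffer="hjymkfk" (len 7), cursors c1@0 c2@1, authorship .......
After op 2 (delete): buffer="jymkfk" (len 6), cursors c1@0 c2@0, authorship ......
After op 3 (add_cursor(2)): buffer="jymkfk" (len 6), cursors c1@0 c2@0 c3@2, authorship ......
After op 4 (move_right): buffer="jymkfk" (len 6), cursors c1@1 c2@1 c3@3, authorship ......
After op 5 (move_right): buffer="jymkfk" (len 6), cursors c1@2 c2@2 c3@4, authorship ......
After op 6 (delete): buffer="mfk" (len 3), cursors c1@0 c2@0 c3@1, authorship ...
After op 7 (insert('a')): buffer="aamafk" (len 6), cursors c1@2 c2@2 c3@4, authorship 12.3..
After op 8 (add_cursor(1)): buffer="aamafk" (len 6), cursors c4@1 c1@2 c2@2 c3@4, authorship 12.3..

Answer: 2 2 4 1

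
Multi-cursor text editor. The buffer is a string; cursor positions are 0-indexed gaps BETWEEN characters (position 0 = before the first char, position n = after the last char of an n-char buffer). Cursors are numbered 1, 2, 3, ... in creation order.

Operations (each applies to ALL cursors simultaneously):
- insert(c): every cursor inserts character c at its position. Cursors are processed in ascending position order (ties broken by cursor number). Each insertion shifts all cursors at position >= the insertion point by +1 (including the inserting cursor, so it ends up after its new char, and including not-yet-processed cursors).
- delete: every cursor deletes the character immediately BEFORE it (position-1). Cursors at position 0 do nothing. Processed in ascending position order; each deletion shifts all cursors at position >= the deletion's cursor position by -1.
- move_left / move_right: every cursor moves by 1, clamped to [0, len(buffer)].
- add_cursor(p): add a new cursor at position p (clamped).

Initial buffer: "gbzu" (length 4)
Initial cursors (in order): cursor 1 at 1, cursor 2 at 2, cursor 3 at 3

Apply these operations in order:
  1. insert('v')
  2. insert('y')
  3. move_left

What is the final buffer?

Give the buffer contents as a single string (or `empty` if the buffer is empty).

Answer: gvybvyzvyu

Derivation:
After op 1 (insert('v')): buffer="gvbvzvu" (len 7), cursors c1@2 c2@4 c3@6, authorship .1.2.3.
After op 2 (insert('y')): buffer="gvybvyzvyu" (len 10), cursors c1@3 c2@6 c3@9, authorship .11.22.33.
After op 3 (move_left): buffer="gvybvyzvyu" (len 10), cursors c1@2 c2@5 c3@8, authorship .11.22.33.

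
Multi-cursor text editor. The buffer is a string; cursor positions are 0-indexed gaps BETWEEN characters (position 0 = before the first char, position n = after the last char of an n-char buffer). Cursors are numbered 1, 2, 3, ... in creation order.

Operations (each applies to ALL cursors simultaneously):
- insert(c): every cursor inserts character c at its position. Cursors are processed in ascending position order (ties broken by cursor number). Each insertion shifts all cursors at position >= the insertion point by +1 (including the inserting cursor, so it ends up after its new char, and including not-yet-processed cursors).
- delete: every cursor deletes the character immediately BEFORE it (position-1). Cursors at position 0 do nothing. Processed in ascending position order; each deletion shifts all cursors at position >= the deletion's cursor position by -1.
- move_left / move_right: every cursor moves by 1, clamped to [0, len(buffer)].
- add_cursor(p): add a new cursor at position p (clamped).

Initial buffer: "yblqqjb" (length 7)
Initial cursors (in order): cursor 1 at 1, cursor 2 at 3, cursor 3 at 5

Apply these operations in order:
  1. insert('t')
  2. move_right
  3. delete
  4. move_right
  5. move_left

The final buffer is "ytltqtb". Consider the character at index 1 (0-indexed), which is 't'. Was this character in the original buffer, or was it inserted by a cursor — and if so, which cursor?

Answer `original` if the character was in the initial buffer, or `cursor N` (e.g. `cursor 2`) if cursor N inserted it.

After op 1 (insert('t')): buffer="ytbltqqtjb" (len 10), cursors c1@2 c2@5 c3@8, authorship .1..2..3..
After op 2 (move_right): buffer="ytbltqqtjb" (len 10), cursors c1@3 c2@6 c3@9, authorship .1..2..3..
After op 3 (delete): buffer="ytltqtb" (len 7), cursors c1@2 c2@4 c3@6, authorship .1.2.3.
After op 4 (move_right): buffer="ytltqtb" (len 7), cursors c1@3 c2@5 c3@7, authorship .1.2.3.
After op 5 (move_left): buffer="ytltqtb" (len 7), cursors c1@2 c2@4 c3@6, authorship .1.2.3.
Authorship (.=original, N=cursor N): . 1 . 2 . 3 .
Index 1: author = 1

Answer: cursor 1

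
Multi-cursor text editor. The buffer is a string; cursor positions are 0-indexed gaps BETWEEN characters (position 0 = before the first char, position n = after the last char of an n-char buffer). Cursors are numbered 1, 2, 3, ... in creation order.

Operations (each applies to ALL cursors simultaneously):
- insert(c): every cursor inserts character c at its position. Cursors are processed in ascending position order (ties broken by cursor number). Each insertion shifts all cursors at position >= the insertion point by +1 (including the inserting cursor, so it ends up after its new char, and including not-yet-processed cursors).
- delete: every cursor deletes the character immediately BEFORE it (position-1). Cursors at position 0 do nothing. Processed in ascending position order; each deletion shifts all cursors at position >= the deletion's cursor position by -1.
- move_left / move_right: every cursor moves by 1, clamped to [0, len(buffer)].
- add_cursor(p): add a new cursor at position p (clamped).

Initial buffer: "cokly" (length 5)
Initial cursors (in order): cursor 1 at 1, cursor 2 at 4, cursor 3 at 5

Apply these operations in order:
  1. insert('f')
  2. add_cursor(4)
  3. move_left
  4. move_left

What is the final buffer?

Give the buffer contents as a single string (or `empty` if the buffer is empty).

Answer: cfoklfyf

Derivation:
After op 1 (insert('f')): buffer="cfoklfyf" (len 8), cursors c1@2 c2@6 c3@8, authorship .1...2.3
After op 2 (add_cursor(4)): buffer="cfoklfyf" (len 8), cursors c1@2 c4@4 c2@6 c3@8, authorship .1...2.3
After op 3 (move_left): buffer="cfoklfyf" (len 8), cursors c1@1 c4@3 c2@5 c3@7, authorship .1...2.3
After op 4 (move_left): buffer="cfoklfyf" (len 8), cursors c1@0 c4@2 c2@4 c3@6, authorship .1...2.3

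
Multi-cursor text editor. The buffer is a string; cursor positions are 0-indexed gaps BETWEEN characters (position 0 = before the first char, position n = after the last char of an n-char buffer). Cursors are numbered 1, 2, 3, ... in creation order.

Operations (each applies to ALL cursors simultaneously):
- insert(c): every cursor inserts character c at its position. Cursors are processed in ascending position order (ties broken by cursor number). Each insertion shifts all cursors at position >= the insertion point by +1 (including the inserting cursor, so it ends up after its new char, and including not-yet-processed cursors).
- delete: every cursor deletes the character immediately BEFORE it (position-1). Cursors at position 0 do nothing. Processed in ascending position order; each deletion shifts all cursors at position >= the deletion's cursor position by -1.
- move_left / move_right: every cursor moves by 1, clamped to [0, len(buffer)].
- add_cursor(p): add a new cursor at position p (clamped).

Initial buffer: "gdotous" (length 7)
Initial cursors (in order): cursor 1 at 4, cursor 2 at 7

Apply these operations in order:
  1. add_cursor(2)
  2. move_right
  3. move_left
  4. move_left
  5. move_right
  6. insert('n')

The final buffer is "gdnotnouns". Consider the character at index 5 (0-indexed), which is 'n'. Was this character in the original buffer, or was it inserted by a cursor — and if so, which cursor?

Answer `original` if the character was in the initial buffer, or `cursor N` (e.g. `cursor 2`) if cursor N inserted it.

Answer: cursor 1

Derivation:
After op 1 (add_cursor(2)): buffer="gdotous" (len 7), cursors c3@2 c1@4 c2@7, authorship .......
After op 2 (move_right): buffer="gdotous" (len 7), cursors c3@3 c1@5 c2@7, authorship .......
After op 3 (move_left): buffer="gdotous" (len 7), cursors c3@2 c1@4 c2@6, authorship .......
After op 4 (move_left): buffer="gdotous" (len 7), cursors c3@1 c1@3 c2@5, authorship .......
After op 5 (move_right): buffer="gdotous" (len 7), cursors c3@2 c1@4 c2@6, authorship .......
After op 6 (insert('n')): buffer="gdnotnouns" (len 10), cursors c3@3 c1@6 c2@9, authorship ..3..1..2.
Authorship (.=original, N=cursor N): . . 3 . . 1 . . 2 .
Index 5: author = 1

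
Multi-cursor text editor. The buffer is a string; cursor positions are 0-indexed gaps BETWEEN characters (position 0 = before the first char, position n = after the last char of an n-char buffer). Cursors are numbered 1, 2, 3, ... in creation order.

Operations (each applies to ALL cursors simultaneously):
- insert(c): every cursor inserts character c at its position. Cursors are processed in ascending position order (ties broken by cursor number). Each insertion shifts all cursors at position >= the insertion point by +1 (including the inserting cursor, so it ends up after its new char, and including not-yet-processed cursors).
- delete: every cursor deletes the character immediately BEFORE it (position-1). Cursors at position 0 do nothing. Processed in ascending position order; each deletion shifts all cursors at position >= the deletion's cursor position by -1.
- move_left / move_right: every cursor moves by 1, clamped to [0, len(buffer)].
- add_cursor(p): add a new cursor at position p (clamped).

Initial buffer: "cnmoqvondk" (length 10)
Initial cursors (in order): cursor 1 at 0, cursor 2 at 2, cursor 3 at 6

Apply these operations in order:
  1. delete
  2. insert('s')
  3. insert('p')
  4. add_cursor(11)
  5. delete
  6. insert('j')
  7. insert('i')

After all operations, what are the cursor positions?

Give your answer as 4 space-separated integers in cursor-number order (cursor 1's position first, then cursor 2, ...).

Answer: 3 7 15 15

Derivation:
After op 1 (delete): buffer="cmoqondk" (len 8), cursors c1@0 c2@1 c3@4, authorship ........
After op 2 (insert('s')): buffer="scsmoqsondk" (len 11), cursors c1@1 c2@3 c3@7, authorship 1.2...3....
After op 3 (insert('p')): buffer="spcspmoqspondk" (len 14), cursors c1@2 c2@5 c3@10, authorship 11.22...33....
After op 4 (add_cursor(11)): buffer="spcspmoqspondk" (len 14), cursors c1@2 c2@5 c3@10 c4@11, authorship 11.22...33....
After op 5 (delete): buffer="scsmoqsndk" (len 10), cursors c1@1 c2@3 c3@7 c4@7, authorship 1.2...3...
After op 6 (insert('j')): buffer="sjcsjmoqsjjndk" (len 14), cursors c1@2 c2@5 c3@11 c4@11, authorship 11.22...334...
After op 7 (insert('i')): buffer="sjicsjimoqsjjiindk" (len 18), cursors c1@3 c2@7 c3@15 c4@15, authorship 111.222...33434...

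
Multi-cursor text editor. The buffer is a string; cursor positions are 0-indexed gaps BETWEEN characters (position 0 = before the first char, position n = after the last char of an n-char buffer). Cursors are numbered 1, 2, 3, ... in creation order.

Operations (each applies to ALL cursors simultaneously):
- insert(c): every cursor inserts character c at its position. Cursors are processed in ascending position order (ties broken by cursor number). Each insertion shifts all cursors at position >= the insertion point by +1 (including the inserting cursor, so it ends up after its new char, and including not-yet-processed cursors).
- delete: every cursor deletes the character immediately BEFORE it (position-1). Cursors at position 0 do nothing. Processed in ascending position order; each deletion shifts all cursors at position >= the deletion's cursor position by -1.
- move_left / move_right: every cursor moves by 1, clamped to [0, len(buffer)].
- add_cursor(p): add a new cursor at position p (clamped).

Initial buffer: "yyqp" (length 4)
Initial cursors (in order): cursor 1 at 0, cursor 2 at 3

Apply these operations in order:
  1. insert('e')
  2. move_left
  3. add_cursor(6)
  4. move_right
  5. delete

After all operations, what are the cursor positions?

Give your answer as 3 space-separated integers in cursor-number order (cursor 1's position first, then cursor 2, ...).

After op 1 (insert('e')): buffer="eyyqep" (len 6), cursors c1@1 c2@5, authorship 1...2.
After op 2 (move_left): buffer="eyyqep" (len 6), cursors c1@0 c2@4, authorship 1...2.
After op 3 (add_cursor(6)): buffer="eyyqep" (len 6), cursors c1@0 c2@4 c3@6, authorship 1...2.
After op 4 (move_right): buffer="eyyqep" (len 6), cursors c1@1 c2@5 c3@6, authorship 1...2.
After op 5 (delete): buffer="yyq" (len 3), cursors c1@0 c2@3 c3@3, authorship ...

Answer: 0 3 3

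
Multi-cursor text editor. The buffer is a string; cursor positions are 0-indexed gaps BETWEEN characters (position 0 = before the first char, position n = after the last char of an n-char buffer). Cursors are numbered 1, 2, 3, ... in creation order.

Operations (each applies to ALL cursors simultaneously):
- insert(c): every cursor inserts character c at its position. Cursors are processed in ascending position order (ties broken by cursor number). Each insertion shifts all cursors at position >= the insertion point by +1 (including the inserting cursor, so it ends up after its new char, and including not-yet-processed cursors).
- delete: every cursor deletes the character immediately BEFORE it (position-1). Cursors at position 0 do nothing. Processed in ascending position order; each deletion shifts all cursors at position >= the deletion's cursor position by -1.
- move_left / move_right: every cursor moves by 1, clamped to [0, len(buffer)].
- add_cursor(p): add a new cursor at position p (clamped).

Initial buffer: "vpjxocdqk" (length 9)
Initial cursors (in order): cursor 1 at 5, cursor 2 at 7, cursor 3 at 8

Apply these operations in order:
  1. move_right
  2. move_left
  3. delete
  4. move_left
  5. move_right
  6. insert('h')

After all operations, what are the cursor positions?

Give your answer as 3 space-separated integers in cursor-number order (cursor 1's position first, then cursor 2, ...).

Answer: 5 8 8

Derivation:
After op 1 (move_right): buffer="vpjxocdqk" (len 9), cursors c1@6 c2@8 c3@9, authorship .........
After op 2 (move_left): buffer="vpjxocdqk" (len 9), cursors c1@5 c2@7 c3@8, authorship .........
After op 3 (delete): buffer="vpjxck" (len 6), cursors c1@4 c2@5 c3@5, authorship ......
After op 4 (move_left): buffer="vpjxck" (len 6), cursors c1@3 c2@4 c3@4, authorship ......
After op 5 (move_right): buffer="vpjxck" (len 6), cursors c1@4 c2@5 c3@5, authorship ......
After op 6 (insert('h')): buffer="vpjxhchhk" (len 9), cursors c1@5 c2@8 c3@8, authorship ....1.23.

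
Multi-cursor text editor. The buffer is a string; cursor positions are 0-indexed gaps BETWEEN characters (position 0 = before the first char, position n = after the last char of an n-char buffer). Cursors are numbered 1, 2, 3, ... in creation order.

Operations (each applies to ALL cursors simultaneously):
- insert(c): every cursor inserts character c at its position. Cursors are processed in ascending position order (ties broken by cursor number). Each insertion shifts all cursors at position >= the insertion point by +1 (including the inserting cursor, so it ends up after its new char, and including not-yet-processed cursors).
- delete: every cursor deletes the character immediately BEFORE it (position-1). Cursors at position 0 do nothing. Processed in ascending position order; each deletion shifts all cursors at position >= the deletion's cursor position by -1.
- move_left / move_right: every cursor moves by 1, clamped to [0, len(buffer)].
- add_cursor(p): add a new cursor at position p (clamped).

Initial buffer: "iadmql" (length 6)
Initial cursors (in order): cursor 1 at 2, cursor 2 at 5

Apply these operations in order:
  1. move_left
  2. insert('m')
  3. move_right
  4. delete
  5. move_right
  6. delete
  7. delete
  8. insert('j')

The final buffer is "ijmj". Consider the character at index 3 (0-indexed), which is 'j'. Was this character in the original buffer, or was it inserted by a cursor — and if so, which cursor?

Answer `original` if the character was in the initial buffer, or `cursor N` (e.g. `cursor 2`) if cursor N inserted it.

After op 1 (move_left): buffer="iadmql" (len 6), cursors c1@1 c2@4, authorship ......
After op 2 (insert('m')): buffer="imadmmql" (len 8), cursors c1@2 c2@6, authorship .1...2..
After op 3 (move_right): buffer="imadmmql" (len 8), cursors c1@3 c2@7, authorship .1...2..
After op 4 (delete): buffer="imdmml" (len 6), cursors c1@2 c2@5, authorship .1..2.
After op 5 (move_right): buffer="imdmml" (len 6), cursors c1@3 c2@6, authorship .1..2.
After op 6 (delete): buffer="immm" (len 4), cursors c1@2 c2@4, authorship .1.2
After op 7 (delete): buffer="im" (len 2), cursors c1@1 c2@2, authorship ..
After op 8 (insert('j')): buffer="ijmj" (len 4), cursors c1@2 c2@4, authorship .1.2
Authorship (.=original, N=cursor N): . 1 . 2
Index 3: author = 2

Answer: cursor 2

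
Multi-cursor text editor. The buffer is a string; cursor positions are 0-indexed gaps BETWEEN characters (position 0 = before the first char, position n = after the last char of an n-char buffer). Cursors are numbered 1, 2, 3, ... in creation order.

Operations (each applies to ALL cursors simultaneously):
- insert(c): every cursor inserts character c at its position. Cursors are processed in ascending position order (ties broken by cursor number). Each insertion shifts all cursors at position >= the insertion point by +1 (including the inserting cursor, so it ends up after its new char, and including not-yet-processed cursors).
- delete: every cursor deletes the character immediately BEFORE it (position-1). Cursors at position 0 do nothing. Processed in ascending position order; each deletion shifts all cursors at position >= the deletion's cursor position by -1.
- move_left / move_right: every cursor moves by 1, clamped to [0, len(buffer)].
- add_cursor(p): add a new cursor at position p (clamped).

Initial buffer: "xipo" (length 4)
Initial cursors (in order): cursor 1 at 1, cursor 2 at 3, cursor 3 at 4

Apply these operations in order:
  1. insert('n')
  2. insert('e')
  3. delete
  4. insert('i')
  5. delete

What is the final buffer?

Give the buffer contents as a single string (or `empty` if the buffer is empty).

Answer: xnipnon

Derivation:
After op 1 (insert('n')): buffer="xnipnon" (len 7), cursors c1@2 c2@5 c3@7, authorship .1..2.3
After op 2 (insert('e')): buffer="xneipneone" (len 10), cursors c1@3 c2@7 c3@10, authorship .11..22.33
After op 3 (delete): buffer="xnipnon" (len 7), cursors c1@2 c2@5 c3@7, authorship .1..2.3
After op 4 (insert('i')): buffer="xniipnioni" (len 10), cursors c1@3 c2@7 c3@10, authorship .11..22.33
After op 5 (delete): buffer="xnipnon" (len 7), cursors c1@2 c2@5 c3@7, authorship .1..2.3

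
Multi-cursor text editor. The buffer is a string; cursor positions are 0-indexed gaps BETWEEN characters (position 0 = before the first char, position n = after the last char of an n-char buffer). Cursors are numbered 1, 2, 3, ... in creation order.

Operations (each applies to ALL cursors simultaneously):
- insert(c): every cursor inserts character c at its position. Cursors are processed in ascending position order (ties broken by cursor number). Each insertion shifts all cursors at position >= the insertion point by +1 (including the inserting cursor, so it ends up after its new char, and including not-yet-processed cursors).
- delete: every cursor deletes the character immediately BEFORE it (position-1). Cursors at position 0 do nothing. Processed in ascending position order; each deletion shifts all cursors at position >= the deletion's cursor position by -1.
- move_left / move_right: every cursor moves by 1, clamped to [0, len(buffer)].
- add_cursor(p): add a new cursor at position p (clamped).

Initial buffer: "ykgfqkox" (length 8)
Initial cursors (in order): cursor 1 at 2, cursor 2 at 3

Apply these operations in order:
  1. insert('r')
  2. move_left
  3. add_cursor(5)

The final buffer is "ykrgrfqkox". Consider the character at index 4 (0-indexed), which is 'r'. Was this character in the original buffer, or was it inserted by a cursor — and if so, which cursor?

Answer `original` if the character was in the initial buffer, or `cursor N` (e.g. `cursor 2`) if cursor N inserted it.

After op 1 (insert('r')): buffer="ykrgrfqkox" (len 10), cursors c1@3 c2@5, authorship ..1.2.....
After op 2 (move_left): buffer="ykrgrfqkox" (len 10), cursors c1@2 c2@4, authorship ..1.2.....
After op 3 (add_cursor(5)): buffer="ykrgrfqkox" (len 10), cursors c1@2 c2@4 c3@5, authorship ..1.2.....
Authorship (.=original, N=cursor N): . . 1 . 2 . . . . .
Index 4: author = 2

Answer: cursor 2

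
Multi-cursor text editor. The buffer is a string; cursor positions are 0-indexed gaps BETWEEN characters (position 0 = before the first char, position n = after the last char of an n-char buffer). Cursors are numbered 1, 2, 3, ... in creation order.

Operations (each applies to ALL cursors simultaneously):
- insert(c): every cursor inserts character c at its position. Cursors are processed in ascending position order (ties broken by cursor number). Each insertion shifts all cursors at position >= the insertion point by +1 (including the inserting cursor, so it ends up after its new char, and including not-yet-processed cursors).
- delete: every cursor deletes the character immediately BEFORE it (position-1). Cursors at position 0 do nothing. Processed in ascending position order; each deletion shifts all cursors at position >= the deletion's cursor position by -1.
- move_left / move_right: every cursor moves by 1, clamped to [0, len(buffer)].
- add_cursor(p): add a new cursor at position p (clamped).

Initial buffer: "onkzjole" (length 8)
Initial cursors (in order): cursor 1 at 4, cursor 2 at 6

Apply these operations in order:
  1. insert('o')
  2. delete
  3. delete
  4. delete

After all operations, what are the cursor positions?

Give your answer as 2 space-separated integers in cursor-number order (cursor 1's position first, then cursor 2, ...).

Answer: 2 2

Derivation:
After op 1 (insert('o')): buffer="onkzojoole" (len 10), cursors c1@5 c2@8, authorship ....1..2..
After op 2 (delete): buffer="onkzjole" (len 8), cursors c1@4 c2@6, authorship ........
After op 3 (delete): buffer="onkjle" (len 6), cursors c1@3 c2@4, authorship ......
After op 4 (delete): buffer="onle" (len 4), cursors c1@2 c2@2, authorship ....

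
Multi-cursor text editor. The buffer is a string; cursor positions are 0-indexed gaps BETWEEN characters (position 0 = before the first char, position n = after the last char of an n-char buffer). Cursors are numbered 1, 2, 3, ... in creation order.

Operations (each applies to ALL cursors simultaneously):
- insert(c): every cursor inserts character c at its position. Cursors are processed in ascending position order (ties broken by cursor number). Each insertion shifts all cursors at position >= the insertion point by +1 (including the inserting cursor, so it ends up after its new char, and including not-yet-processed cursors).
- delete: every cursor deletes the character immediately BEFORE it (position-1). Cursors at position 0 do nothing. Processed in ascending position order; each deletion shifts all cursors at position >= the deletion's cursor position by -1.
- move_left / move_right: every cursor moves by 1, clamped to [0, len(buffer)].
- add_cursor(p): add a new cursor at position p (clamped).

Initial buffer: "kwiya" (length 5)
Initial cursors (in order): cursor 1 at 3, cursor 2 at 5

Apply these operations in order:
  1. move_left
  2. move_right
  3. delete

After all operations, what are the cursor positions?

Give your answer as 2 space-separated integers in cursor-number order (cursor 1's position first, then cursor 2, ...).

Answer: 2 3

Derivation:
After op 1 (move_left): buffer="kwiya" (len 5), cursors c1@2 c2@4, authorship .....
After op 2 (move_right): buffer="kwiya" (len 5), cursors c1@3 c2@5, authorship .....
After op 3 (delete): buffer="kwy" (len 3), cursors c1@2 c2@3, authorship ...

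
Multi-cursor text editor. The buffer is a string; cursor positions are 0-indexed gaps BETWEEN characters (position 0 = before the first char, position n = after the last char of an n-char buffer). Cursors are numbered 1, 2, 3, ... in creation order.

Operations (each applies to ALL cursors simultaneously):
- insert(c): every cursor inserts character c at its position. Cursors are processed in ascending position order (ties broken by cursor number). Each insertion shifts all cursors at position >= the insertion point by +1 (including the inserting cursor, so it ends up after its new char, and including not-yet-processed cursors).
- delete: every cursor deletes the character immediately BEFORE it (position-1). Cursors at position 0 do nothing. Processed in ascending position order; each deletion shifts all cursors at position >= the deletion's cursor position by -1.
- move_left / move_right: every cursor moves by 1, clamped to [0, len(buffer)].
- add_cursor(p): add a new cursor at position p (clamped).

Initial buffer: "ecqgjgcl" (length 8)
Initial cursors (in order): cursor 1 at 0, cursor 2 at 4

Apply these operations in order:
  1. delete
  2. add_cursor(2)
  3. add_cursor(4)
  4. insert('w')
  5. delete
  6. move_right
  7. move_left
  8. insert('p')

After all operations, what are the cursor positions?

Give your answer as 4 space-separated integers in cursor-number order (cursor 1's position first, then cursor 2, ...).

Answer: 1 6 4 8

Derivation:
After op 1 (delete): buffer="ecqjgcl" (len 7), cursors c1@0 c2@3, authorship .......
After op 2 (add_cursor(2)): buffer="ecqjgcl" (len 7), cursors c1@0 c3@2 c2@3, authorship .......
After op 3 (add_cursor(4)): buffer="ecqjgcl" (len 7), cursors c1@0 c3@2 c2@3 c4@4, authorship .......
After op 4 (insert('w')): buffer="wecwqwjwgcl" (len 11), cursors c1@1 c3@4 c2@6 c4@8, authorship 1..3.2.4...
After op 5 (delete): buffer="ecqjgcl" (len 7), cursors c1@0 c3@2 c2@3 c4@4, authorship .......
After op 6 (move_right): buffer="ecqjgcl" (len 7), cursors c1@1 c3@3 c2@4 c4@5, authorship .......
After op 7 (move_left): buffer="ecqjgcl" (len 7), cursors c1@0 c3@2 c2@3 c4@4, authorship .......
After op 8 (insert('p')): buffer="pecpqpjpgcl" (len 11), cursors c1@1 c3@4 c2@6 c4@8, authorship 1..3.2.4...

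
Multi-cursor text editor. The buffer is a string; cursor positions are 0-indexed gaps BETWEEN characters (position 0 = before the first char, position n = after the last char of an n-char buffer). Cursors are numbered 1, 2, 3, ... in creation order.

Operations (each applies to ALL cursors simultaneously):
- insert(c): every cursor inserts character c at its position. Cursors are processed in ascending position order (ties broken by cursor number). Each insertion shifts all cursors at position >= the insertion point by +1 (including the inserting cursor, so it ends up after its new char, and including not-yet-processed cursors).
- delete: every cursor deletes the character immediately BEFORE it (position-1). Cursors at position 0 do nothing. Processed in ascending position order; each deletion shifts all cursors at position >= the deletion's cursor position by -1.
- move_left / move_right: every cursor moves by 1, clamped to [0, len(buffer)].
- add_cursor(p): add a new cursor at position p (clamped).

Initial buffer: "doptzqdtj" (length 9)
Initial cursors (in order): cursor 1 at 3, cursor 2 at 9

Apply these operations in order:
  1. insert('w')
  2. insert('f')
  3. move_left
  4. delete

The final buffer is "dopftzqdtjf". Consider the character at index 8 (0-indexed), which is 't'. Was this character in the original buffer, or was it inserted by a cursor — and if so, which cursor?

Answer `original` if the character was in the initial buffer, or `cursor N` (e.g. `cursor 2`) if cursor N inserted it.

After op 1 (insert('w')): buffer="dopwtzqdtjw" (len 11), cursors c1@4 c2@11, authorship ...1......2
After op 2 (insert('f')): buffer="dopwftzqdtjwf" (len 13), cursors c1@5 c2@13, authorship ...11......22
After op 3 (move_left): buffer="dopwftzqdtjwf" (len 13), cursors c1@4 c2@12, authorship ...11......22
After op 4 (delete): buffer="dopftzqdtjf" (len 11), cursors c1@3 c2@10, authorship ...1......2
Authorship (.=original, N=cursor N): . . . 1 . . . . . . 2
Index 8: author = original

Answer: original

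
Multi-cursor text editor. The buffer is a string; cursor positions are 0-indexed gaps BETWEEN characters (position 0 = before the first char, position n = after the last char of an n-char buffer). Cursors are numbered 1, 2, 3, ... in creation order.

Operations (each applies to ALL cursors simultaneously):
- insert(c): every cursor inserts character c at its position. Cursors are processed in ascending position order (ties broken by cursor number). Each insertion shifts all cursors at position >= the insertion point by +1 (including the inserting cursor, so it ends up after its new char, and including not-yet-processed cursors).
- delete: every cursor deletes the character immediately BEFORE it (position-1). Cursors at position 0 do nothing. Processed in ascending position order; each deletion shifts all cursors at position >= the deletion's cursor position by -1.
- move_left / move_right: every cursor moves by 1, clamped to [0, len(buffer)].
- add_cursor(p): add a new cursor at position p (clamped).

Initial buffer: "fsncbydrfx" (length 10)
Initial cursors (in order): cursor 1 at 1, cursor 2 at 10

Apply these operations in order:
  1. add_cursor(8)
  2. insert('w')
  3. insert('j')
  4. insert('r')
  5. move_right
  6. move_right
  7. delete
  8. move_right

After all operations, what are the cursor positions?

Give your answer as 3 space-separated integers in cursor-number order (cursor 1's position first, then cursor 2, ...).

Answer: 6 16 15

Derivation:
After op 1 (add_cursor(8)): buffer="fsncbydrfx" (len 10), cursors c1@1 c3@8 c2@10, authorship ..........
After op 2 (insert('w')): buffer="fwsncbydrwfxw" (len 13), cursors c1@2 c3@10 c2@13, authorship .1.......3..2
After op 3 (insert('j')): buffer="fwjsncbydrwjfxwj" (len 16), cursors c1@3 c3@12 c2@16, authorship .11.......33..22
After op 4 (insert('r')): buffer="fwjrsncbydrwjrfxwjr" (len 19), cursors c1@4 c3@14 c2@19, authorship .111.......333..222
After op 5 (move_right): buffer="fwjrsncbydrwjrfxwjr" (len 19), cursors c1@5 c3@15 c2@19, authorship .111.......333..222
After op 6 (move_right): buffer="fwjrsncbydrwjrfxwjr" (len 19), cursors c1@6 c3@16 c2@19, authorship .111.......333..222
After op 7 (delete): buffer="fwjrscbydrwjrfwj" (len 16), cursors c1@5 c3@14 c2@16, authorship .111......333.22
After op 8 (move_right): buffer="fwjrscbydrwjrfwj" (len 16), cursors c1@6 c3@15 c2@16, authorship .111......333.22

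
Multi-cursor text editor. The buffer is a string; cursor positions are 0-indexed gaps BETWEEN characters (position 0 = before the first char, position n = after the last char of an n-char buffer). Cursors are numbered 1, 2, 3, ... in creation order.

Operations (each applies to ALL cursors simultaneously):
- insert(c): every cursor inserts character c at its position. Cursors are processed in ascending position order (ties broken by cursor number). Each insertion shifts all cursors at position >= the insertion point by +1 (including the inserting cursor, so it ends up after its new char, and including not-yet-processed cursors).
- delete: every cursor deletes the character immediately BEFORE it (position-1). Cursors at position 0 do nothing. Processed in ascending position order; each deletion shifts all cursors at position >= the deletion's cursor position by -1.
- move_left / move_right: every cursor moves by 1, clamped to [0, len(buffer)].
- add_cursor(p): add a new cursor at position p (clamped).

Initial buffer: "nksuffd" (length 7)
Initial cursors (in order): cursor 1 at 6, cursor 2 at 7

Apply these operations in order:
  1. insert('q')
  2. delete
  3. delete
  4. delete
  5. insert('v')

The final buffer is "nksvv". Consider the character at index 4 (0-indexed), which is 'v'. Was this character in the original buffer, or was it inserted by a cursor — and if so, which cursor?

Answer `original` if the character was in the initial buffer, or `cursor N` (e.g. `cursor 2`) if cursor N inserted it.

Answer: cursor 2

Derivation:
After op 1 (insert('q')): buffer="nksuffqdq" (len 9), cursors c1@7 c2@9, authorship ......1.2
After op 2 (delete): buffer="nksuffd" (len 7), cursors c1@6 c2@7, authorship .......
After op 3 (delete): buffer="nksuf" (len 5), cursors c1@5 c2@5, authorship .....
After op 4 (delete): buffer="nks" (len 3), cursors c1@3 c2@3, authorship ...
After op 5 (insert('v')): buffer="nksvv" (len 5), cursors c1@5 c2@5, authorship ...12
Authorship (.=original, N=cursor N): . . . 1 2
Index 4: author = 2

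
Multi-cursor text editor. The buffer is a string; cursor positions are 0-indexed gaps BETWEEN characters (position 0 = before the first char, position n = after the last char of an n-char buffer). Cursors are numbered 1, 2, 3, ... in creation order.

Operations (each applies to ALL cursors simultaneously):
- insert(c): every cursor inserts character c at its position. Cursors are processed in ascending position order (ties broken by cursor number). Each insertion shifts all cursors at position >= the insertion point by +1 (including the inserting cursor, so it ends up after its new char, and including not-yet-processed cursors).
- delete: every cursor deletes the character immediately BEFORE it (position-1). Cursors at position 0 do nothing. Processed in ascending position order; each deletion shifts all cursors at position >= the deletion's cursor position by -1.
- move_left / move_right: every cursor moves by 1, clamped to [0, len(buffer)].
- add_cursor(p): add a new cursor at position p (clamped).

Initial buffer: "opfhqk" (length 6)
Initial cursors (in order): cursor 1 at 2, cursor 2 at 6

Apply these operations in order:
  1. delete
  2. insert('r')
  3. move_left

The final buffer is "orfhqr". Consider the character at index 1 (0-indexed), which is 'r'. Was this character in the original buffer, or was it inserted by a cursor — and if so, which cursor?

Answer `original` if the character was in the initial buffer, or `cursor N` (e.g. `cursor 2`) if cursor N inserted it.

After op 1 (delete): buffer="ofhq" (len 4), cursors c1@1 c2@4, authorship ....
After op 2 (insert('r')): buffer="orfhqr" (len 6), cursors c1@2 c2@6, authorship .1...2
After op 3 (move_left): buffer="orfhqr" (len 6), cursors c1@1 c2@5, authorship .1...2
Authorship (.=original, N=cursor N): . 1 . . . 2
Index 1: author = 1

Answer: cursor 1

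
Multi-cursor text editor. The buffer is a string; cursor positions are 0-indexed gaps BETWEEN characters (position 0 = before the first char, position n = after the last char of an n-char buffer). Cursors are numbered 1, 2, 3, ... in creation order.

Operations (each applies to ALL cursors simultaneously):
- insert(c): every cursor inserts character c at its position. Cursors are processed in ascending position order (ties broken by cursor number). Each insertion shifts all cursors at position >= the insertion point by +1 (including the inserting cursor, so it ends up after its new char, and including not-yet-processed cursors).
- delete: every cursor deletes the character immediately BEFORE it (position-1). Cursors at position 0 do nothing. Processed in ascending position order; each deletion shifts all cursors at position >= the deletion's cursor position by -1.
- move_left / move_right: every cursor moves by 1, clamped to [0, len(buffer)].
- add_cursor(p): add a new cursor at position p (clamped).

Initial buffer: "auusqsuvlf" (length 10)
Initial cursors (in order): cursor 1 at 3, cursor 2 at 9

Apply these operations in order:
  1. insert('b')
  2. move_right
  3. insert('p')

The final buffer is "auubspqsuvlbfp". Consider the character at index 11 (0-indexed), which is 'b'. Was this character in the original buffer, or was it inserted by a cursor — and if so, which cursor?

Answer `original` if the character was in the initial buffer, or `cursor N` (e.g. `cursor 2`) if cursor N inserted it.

Answer: cursor 2

Derivation:
After op 1 (insert('b')): buffer="auubsqsuvlbf" (len 12), cursors c1@4 c2@11, authorship ...1......2.
After op 2 (move_right): buffer="auubsqsuvlbf" (len 12), cursors c1@5 c2@12, authorship ...1......2.
After op 3 (insert('p')): buffer="auubspqsuvlbfp" (len 14), cursors c1@6 c2@14, authorship ...1.1.....2.2
Authorship (.=original, N=cursor N): . . . 1 . 1 . . . . . 2 . 2
Index 11: author = 2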